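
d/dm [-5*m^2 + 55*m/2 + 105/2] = 55/2 - 10*m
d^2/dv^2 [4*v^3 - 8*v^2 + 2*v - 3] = 24*v - 16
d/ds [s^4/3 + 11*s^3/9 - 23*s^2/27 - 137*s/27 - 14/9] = 4*s^3/3 + 11*s^2/3 - 46*s/27 - 137/27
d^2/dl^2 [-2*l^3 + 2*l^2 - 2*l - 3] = 4 - 12*l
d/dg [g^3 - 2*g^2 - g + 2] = 3*g^2 - 4*g - 1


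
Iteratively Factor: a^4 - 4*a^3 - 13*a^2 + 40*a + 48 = (a - 4)*(a^3 - 13*a - 12) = (a - 4)*(a + 3)*(a^2 - 3*a - 4) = (a - 4)*(a + 1)*(a + 3)*(a - 4)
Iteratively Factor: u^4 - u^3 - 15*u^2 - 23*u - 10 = (u - 5)*(u^3 + 4*u^2 + 5*u + 2) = (u - 5)*(u + 2)*(u^2 + 2*u + 1) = (u - 5)*(u + 1)*(u + 2)*(u + 1)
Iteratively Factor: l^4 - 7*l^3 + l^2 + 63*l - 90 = (l - 2)*(l^3 - 5*l^2 - 9*l + 45) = (l - 3)*(l - 2)*(l^2 - 2*l - 15) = (l - 5)*(l - 3)*(l - 2)*(l + 3)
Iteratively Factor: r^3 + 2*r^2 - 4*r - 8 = (r + 2)*(r^2 - 4) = (r + 2)^2*(r - 2)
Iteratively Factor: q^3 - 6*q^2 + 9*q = (q)*(q^2 - 6*q + 9) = q*(q - 3)*(q - 3)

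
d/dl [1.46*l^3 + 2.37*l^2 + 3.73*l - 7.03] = 4.38*l^2 + 4.74*l + 3.73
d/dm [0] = 0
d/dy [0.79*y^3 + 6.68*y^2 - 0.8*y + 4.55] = 2.37*y^2 + 13.36*y - 0.8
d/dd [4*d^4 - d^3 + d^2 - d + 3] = 16*d^3 - 3*d^2 + 2*d - 1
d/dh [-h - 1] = -1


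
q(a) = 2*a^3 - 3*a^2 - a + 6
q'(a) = 6*a^2 - 6*a - 1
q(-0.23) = 6.05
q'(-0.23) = 0.70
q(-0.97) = 2.32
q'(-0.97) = 10.47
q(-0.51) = 5.46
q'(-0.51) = 3.62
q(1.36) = 4.12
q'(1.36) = 1.94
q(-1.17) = -0.14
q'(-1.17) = 14.23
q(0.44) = 5.15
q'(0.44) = -2.48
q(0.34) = 5.39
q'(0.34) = -2.35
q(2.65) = 19.50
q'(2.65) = 25.24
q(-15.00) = -7404.00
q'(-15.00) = 1439.00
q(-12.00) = -3870.00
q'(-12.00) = 935.00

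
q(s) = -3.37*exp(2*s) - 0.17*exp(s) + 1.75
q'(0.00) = -6.91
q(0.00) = -1.79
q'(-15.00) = 0.00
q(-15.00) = 1.75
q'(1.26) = -84.37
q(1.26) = -40.73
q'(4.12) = -25551.97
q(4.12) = -12779.47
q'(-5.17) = -0.00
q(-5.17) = 1.75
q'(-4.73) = -0.00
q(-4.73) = 1.75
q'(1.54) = -147.44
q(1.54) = -72.37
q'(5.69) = -590157.76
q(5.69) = -295102.28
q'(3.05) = -3008.67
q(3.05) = -1504.38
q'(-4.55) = -0.00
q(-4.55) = 1.75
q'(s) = -6.74*exp(2*s) - 0.17*exp(s)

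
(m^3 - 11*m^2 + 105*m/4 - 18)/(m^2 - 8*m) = m - 3 + 9/(4*m)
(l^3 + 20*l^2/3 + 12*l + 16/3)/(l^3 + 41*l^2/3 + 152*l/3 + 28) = (l^2 + 6*l + 8)/(l^2 + 13*l + 42)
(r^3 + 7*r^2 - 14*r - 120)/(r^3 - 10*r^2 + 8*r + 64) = (r^2 + 11*r + 30)/(r^2 - 6*r - 16)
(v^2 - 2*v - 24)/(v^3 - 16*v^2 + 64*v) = (v^2 - 2*v - 24)/(v*(v^2 - 16*v + 64))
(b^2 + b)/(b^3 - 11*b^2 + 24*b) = (b + 1)/(b^2 - 11*b + 24)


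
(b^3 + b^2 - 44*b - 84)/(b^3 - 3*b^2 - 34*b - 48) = (b^2 - b - 42)/(b^2 - 5*b - 24)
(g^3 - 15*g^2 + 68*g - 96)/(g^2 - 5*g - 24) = (g^2 - 7*g + 12)/(g + 3)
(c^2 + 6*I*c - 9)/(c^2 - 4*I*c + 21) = (c + 3*I)/(c - 7*I)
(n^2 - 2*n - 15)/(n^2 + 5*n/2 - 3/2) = 2*(n - 5)/(2*n - 1)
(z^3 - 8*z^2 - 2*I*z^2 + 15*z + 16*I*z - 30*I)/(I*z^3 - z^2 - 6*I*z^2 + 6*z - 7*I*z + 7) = (-I*z^3 + z^2*(-2 + 8*I) + z*(16 - 15*I) - 30)/(z^3 + z^2*(-6 + I) + z*(-7 - 6*I) - 7*I)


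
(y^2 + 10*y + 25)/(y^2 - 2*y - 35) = (y + 5)/(y - 7)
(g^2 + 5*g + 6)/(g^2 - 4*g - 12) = (g + 3)/(g - 6)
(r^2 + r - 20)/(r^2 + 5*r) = (r - 4)/r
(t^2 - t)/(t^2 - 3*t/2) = 2*(t - 1)/(2*t - 3)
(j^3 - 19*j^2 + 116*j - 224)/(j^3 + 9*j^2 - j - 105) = (j^3 - 19*j^2 + 116*j - 224)/(j^3 + 9*j^2 - j - 105)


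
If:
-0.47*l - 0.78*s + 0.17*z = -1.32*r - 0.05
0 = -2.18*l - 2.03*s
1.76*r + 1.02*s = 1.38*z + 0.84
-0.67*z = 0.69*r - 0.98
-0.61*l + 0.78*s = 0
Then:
No Solution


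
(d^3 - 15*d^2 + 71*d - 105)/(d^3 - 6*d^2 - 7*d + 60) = (d^2 - 10*d + 21)/(d^2 - d - 12)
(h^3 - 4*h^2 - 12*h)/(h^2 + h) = (h^2 - 4*h - 12)/(h + 1)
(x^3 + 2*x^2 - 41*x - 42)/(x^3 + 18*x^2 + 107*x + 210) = (x^2 - 5*x - 6)/(x^2 + 11*x + 30)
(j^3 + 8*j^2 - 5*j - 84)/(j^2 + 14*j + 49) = (j^2 + j - 12)/(j + 7)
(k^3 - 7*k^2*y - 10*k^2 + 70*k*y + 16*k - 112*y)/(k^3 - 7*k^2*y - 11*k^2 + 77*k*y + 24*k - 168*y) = (k - 2)/(k - 3)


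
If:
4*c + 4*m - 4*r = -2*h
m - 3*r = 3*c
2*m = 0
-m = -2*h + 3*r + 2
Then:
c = -2/5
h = 8/5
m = 0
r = 2/5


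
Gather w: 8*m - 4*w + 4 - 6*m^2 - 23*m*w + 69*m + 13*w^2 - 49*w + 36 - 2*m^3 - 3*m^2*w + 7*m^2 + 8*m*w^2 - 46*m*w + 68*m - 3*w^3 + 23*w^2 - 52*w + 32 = -2*m^3 + m^2 + 145*m - 3*w^3 + w^2*(8*m + 36) + w*(-3*m^2 - 69*m - 105) + 72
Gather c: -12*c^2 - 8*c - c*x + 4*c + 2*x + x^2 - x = -12*c^2 + c*(-x - 4) + x^2 + x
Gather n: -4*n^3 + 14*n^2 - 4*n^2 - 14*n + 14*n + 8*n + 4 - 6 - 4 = -4*n^3 + 10*n^2 + 8*n - 6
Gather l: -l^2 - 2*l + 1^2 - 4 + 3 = -l^2 - 2*l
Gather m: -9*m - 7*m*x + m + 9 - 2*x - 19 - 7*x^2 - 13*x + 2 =m*(-7*x - 8) - 7*x^2 - 15*x - 8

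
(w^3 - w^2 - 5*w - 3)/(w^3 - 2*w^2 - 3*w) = (w + 1)/w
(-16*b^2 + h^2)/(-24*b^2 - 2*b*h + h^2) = (4*b - h)/(6*b - h)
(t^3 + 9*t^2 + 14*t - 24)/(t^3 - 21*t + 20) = (t^2 + 10*t + 24)/(t^2 + t - 20)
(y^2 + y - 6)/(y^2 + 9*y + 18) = (y - 2)/(y + 6)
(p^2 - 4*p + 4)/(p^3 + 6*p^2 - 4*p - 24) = (p - 2)/(p^2 + 8*p + 12)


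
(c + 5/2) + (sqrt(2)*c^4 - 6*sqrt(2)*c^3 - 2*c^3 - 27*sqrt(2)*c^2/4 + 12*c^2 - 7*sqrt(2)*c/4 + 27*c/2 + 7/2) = sqrt(2)*c^4 - 6*sqrt(2)*c^3 - 2*c^3 - 27*sqrt(2)*c^2/4 + 12*c^2 - 7*sqrt(2)*c/4 + 29*c/2 + 6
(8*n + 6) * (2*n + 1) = 16*n^2 + 20*n + 6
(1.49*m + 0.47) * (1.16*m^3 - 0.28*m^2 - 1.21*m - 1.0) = 1.7284*m^4 + 0.128*m^3 - 1.9345*m^2 - 2.0587*m - 0.47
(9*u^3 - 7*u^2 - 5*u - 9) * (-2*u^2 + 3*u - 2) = -18*u^5 + 41*u^4 - 29*u^3 + 17*u^2 - 17*u + 18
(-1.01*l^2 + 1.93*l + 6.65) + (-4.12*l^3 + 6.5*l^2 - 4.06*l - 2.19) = -4.12*l^3 + 5.49*l^2 - 2.13*l + 4.46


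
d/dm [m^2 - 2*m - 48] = 2*m - 2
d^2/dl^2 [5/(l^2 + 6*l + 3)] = 10*(-l^2 - 6*l + 4*(l + 3)^2 - 3)/(l^2 + 6*l + 3)^3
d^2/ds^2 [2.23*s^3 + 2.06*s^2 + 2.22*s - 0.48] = 13.38*s + 4.12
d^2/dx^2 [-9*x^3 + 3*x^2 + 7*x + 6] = 6 - 54*x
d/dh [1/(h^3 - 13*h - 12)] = (13 - 3*h^2)/(-h^3 + 13*h + 12)^2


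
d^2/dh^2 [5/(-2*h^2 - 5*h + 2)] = 10*(4*h^2 + 10*h - (4*h + 5)^2 - 4)/(2*h^2 + 5*h - 2)^3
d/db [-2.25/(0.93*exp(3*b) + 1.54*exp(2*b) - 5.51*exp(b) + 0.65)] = (6.2775*exp(2*b) + 6.93*exp(b) - 12.3975)*exp(b)/(0.93*exp(3*b) + 1.54*exp(2*b) - 5.51*exp(b) + 0.65)^2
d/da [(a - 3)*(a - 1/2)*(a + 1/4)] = 3*a^2 - 13*a/2 + 5/8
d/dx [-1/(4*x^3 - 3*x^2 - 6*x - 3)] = 6*(2*x^2 - x - 1)/(-4*x^3 + 3*x^2 + 6*x + 3)^2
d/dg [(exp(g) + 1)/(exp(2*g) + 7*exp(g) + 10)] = (-(exp(g) + 1)*(2*exp(g) + 7) + exp(2*g) + 7*exp(g) + 10)*exp(g)/(exp(2*g) + 7*exp(g) + 10)^2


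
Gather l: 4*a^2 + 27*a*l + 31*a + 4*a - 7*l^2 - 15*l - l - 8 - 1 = 4*a^2 + 35*a - 7*l^2 + l*(27*a - 16) - 9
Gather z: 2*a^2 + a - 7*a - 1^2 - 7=2*a^2 - 6*a - 8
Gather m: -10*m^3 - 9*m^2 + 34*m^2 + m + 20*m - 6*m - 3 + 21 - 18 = -10*m^3 + 25*m^2 + 15*m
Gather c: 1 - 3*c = 1 - 3*c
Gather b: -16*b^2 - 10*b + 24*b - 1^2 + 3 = -16*b^2 + 14*b + 2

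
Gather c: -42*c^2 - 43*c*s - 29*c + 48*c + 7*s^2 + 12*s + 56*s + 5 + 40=-42*c^2 + c*(19 - 43*s) + 7*s^2 + 68*s + 45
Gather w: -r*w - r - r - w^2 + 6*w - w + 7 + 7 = -2*r - w^2 + w*(5 - r) + 14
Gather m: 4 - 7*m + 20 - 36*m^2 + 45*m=-36*m^2 + 38*m + 24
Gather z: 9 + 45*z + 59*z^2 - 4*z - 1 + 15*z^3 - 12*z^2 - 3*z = 15*z^3 + 47*z^2 + 38*z + 8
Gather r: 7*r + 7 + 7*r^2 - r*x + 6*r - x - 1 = 7*r^2 + r*(13 - x) - x + 6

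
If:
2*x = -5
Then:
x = -5/2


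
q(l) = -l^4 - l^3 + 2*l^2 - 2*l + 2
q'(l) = -4*l^3 - 3*l^2 + 4*l - 2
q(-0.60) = 4.01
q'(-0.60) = -4.62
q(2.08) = -21.22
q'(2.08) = -42.65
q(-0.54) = 3.74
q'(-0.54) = -4.40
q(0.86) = 0.58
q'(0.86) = -3.32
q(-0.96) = 5.80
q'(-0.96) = -5.07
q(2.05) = -19.97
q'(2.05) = -40.87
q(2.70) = -61.65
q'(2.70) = -91.80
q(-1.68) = 7.78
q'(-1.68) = 1.78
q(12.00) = -22198.00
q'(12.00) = -7298.00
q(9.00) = -7144.00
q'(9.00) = -3125.00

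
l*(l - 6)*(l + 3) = l^3 - 3*l^2 - 18*l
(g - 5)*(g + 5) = g^2 - 25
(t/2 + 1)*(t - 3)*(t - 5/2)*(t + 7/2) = t^4/2 - 63*t^2/8 + 11*t/8 + 105/4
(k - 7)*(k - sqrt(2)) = k^2 - 7*k - sqrt(2)*k + 7*sqrt(2)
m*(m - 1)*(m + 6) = m^3 + 5*m^2 - 6*m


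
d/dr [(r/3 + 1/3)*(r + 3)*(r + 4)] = r^2 + 16*r/3 + 19/3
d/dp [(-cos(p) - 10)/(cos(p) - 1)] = -11*sin(p)/(cos(p) - 1)^2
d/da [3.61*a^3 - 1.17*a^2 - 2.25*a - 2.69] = 10.83*a^2 - 2.34*a - 2.25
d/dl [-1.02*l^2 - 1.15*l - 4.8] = -2.04*l - 1.15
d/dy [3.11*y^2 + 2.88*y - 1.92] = 6.22*y + 2.88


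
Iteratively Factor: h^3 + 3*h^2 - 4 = (h - 1)*(h^2 + 4*h + 4) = (h - 1)*(h + 2)*(h + 2)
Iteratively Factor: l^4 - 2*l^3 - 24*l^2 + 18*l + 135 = (l + 3)*(l^3 - 5*l^2 - 9*l + 45) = (l + 3)^2*(l^2 - 8*l + 15) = (l - 5)*(l + 3)^2*(l - 3)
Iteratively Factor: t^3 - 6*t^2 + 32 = (t - 4)*(t^2 - 2*t - 8) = (t - 4)*(t + 2)*(t - 4)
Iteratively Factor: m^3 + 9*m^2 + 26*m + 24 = (m + 4)*(m^2 + 5*m + 6) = (m + 2)*(m + 4)*(m + 3)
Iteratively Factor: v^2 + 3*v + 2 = (v + 2)*(v + 1)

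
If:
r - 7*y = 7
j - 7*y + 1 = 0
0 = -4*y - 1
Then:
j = -11/4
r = 21/4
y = -1/4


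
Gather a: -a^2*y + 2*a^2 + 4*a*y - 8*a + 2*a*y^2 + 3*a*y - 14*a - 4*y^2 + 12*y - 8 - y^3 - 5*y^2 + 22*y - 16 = a^2*(2 - y) + a*(2*y^2 + 7*y - 22) - y^3 - 9*y^2 + 34*y - 24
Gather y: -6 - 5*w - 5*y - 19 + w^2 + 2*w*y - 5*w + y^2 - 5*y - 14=w^2 - 10*w + y^2 + y*(2*w - 10) - 39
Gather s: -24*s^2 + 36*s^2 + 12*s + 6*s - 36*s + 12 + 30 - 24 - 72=12*s^2 - 18*s - 54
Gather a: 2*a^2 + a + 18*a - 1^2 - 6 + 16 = 2*a^2 + 19*a + 9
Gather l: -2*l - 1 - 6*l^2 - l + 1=-6*l^2 - 3*l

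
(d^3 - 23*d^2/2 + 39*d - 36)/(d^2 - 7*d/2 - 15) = (2*d^2 - 11*d + 12)/(2*d + 5)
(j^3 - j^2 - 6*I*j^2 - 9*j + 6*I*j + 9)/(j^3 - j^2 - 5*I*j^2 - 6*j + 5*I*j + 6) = (j - 3*I)/(j - 2*I)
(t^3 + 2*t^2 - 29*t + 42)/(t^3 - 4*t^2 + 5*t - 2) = (t^2 + 4*t - 21)/(t^2 - 2*t + 1)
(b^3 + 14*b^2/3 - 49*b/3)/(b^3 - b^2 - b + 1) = b*(3*b^2 + 14*b - 49)/(3*(b^3 - b^2 - b + 1))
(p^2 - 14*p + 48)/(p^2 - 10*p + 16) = (p - 6)/(p - 2)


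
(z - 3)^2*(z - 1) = z^3 - 7*z^2 + 15*z - 9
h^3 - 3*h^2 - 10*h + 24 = (h - 4)*(h - 2)*(h + 3)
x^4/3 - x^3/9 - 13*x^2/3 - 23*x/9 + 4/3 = (x/3 + 1/3)*(x - 4)*(x - 1/3)*(x + 3)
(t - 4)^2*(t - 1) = t^3 - 9*t^2 + 24*t - 16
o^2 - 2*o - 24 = (o - 6)*(o + 4)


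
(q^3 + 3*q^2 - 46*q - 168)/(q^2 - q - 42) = q + 4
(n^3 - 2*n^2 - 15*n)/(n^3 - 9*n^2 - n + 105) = n/(n - 7)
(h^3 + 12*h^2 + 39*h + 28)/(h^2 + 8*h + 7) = h + 4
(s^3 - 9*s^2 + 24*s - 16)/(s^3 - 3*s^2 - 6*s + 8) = (s - 4)/(s + 2)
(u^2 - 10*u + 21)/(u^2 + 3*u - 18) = (u - 7)/(u + 6)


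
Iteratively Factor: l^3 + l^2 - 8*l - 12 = (l + 2)*(l^2 - l - 6) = (l + 2)^2*(l - 3)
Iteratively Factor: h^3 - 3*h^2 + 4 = (h + 1)*(h^2 - 4*h + 4) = (h - 2)*(h + 1)*(h - 2)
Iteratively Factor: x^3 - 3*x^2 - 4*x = (x + 1)*(x^2 - 4*x) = (x - 4)*(x + 1)*(x)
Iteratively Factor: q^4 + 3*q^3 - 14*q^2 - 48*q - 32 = (q + 1)*(q^3 + 2*q^2 - 16*q - 32) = (q + 1)*(q + 2)*(q^2 - 16) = (q - 4)*(q + 1)*(q + 2)*(q + 4)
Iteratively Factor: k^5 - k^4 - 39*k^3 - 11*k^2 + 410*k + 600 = (k + 3)*(k^4 - 4*k^3 - 27*k^2 + 70*k + 200) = (k + 3)*(k + 4)*(k^3 - 8*k^2 + 5*k + 50) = (k + 2)*(k + 3)*(k + 4)*(k^2 - 10*k + 25) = (k - 5)*(k + 2)*(k + 3)*(k + 4)*(k - 5)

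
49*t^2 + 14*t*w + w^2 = (7*t + w)^2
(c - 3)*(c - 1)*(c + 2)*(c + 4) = c^4 + 2*c^3 - 13*c^2 - 14*c + 24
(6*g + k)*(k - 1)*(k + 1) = 6*g*k^2 - 6*g + k^3 - k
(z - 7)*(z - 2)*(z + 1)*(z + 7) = z^4 - z^3 - 51*z^2 + 49*z + 98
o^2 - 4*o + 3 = (o - 3)*(o - 1)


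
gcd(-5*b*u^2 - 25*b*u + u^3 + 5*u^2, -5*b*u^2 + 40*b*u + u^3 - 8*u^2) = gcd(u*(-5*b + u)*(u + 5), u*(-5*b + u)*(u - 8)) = -5*b*u + u^2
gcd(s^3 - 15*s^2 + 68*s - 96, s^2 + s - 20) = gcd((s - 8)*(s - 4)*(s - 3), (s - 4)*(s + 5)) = s - 4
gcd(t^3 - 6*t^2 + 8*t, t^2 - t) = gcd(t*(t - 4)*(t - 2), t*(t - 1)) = t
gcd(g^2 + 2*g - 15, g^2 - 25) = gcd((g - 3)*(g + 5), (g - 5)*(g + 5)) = g + 5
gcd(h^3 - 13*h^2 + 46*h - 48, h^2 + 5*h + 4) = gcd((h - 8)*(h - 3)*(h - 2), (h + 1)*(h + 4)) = 1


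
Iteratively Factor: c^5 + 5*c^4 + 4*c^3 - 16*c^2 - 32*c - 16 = (c + 2)*(c^4 + 3*c^3 - 2*c^2 - 12*c - 8) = (c + 2)^2*(c^3 + c^2 - 4*c - 4) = (c - 2)*(c + 2)^2*(c^2 + 3*c + 2) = (c - 2)*(c + 2)^3*(c + 1)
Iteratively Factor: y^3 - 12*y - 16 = (y + 2)*(y^2 - 2*y - 8) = (y - 4)*(y + 2)*(y + 2)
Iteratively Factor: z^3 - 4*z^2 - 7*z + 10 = (z - 1)*(z^2 - 3*z - 10) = (z - 1)*(z + 2)*(z - 5)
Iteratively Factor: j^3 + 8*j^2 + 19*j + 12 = (j + 4)*(j^2 + 4*j + 3) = (j + 1)*(j + 4)*(j + 3)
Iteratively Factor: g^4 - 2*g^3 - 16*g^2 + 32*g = (g + 4)*(g^3 - 6*g^2 + 8*g) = (g - 4)*(g + 4)*(g^2 - 2*g) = (g - 4)*(g - 2)*(g + 4)*(g)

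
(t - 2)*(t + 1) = t^2 - t - 2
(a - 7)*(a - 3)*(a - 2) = a^3 - 12*a^2 + 41*a - 42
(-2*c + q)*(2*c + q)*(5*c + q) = -20*c^3 - 4*c^2*q + 5*c*q^2 + q^3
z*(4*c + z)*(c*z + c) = 4*c^2*z^2 + 4*c^2*z + c*z^3 + c*z^2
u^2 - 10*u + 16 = (u - 8)*(u - 2)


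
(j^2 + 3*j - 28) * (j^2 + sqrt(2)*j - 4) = j^4 + sqrt(2)*j^3 + 3*j^3 - 32*j^2 + 3*sqrt(2)*j^2 - 28*sqrt(2)*j - 12*j + 112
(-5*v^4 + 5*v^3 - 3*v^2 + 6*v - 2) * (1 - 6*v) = 30*v^5 - 35*v^4 + 23*v^3 - 39*v^2 + 18*v - 2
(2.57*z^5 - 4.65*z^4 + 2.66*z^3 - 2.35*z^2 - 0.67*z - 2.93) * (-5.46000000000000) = -14.0322*z^5 + 25.389*z^4 - 14.5236*z^3 + 12.831*z^2 + 3.6582*z + 15.9978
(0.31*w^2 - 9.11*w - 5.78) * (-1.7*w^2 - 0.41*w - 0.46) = -0.527*w^4 + 15.3599*w^3 + 13.4185*w^2 + 6.5604*w + 2.6588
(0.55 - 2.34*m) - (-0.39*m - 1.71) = 2.26 - 1.95*m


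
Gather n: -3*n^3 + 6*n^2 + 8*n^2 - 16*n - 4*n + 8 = -3*n^3 + 14*n^2 - 20*n + 8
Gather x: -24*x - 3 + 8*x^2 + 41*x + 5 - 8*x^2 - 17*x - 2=0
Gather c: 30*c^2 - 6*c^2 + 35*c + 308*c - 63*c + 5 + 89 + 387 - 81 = 24*c^2 + 280*c + 400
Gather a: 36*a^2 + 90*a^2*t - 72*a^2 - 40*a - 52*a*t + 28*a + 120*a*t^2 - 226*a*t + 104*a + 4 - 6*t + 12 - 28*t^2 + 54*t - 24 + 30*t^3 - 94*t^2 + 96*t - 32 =a^2*(90*t - 36) + a*(120*t^2 - 278*t + 92) + 30*t^3 - 122*t^2 + 144*t - 40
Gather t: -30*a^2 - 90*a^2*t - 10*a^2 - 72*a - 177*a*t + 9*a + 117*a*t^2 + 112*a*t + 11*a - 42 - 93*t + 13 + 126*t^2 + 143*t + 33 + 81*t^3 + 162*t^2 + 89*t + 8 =-40*a^2 - 52*a + 81*t^3 + t^2*(117*a + 288) + t*(-90*a^2 - 65*a + 139) + 12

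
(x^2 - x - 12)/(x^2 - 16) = (x + 3)/(x + 4)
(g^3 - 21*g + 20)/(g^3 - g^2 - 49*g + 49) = (g^2 + g - 20)/(g^2 - 49)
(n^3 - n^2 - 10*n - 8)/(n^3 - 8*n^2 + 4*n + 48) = (n + 1)/(n - 6)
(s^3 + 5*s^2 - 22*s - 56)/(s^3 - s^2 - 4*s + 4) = (s^2 + 3*s - 28)/(s^2 - 3*s + 2)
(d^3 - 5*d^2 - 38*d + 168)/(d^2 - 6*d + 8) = (d^2 - d - 42)/(d - 2)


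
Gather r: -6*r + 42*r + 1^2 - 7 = 36*r - 6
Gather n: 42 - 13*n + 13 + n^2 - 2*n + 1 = n^2 - 15*n + 56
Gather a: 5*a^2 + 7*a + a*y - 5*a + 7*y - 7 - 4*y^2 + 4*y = 5*a^2 + a*(y + 2) - 4*y^2 + 11*y - 7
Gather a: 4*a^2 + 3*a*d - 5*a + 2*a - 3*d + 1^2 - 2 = 4*a^2 + a*(3*d - 3) - 3*d - 1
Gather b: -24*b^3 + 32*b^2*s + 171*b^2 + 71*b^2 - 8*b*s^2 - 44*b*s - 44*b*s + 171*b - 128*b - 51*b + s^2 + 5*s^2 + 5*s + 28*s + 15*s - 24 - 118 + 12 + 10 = -24*b^3 + b^2*(32*s + 242) + b*(-8*s^2 - 88*s - 8) + 6*s^2 + 48*s - 120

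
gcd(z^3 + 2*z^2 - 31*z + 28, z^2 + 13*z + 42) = z + 7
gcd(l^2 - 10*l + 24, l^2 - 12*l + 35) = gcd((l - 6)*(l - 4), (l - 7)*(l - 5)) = 1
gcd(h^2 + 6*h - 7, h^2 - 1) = h - 1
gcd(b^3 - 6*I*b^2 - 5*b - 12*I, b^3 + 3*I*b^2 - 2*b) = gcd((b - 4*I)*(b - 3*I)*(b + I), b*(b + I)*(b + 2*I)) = b + I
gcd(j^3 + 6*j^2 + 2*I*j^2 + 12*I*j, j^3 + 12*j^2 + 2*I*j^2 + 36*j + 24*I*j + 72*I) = j^2 + j*(6 + 2*I) + 12*I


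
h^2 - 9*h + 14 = (h - 7)*(h - 2)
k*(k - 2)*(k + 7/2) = k^3 + 3*k^2/2 - 7*k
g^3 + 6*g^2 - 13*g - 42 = (g - 3)*(g + 2)*(g + 7)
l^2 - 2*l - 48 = (l - 8)*(l + 6)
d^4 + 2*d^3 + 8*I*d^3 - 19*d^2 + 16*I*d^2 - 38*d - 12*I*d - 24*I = (d + 2)*(d + I)*(d + 3*I)*(d + 4*I)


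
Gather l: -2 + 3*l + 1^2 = 3*l - 1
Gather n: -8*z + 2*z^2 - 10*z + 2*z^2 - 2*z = 4*z^2 - 20*z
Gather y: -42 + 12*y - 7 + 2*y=14*y - 49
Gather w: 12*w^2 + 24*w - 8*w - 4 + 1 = 12*w^2 + 16*w - 3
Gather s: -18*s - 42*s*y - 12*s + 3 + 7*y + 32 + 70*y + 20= s*(-42*y - 30) + 77*y + 55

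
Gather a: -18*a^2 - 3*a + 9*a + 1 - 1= -18*a^2 + 6*a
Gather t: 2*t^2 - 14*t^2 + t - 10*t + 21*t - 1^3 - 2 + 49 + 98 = -12*t^2 + 12*t + 144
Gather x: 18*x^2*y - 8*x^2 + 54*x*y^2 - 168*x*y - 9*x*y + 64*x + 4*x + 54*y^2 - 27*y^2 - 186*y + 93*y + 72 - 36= x^2*(18*y - 8) + x*(54*y^2 - 177*y + 68) + 27*y^2 - 93*y + 36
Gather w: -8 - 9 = -17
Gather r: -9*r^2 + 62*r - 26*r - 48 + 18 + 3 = -9*r^2 + 36*r - 27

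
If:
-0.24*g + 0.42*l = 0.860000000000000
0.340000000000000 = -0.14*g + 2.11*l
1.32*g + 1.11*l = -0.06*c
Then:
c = 83.77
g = -3.74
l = -0.09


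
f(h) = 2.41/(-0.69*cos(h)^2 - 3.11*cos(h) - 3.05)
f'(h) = 2.41*(-1.38*sin(h)*cos(h) - 3.11*sin(h))/(-0.69*cos(h)^2 - 3.11*cos(h) - 3.05)^2 = -(3.3258*cos(h) + 7.4951)*sin(h)/(0.69*cos(h)^2 + 3.11*cos(h) + 3.05)^2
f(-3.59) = -2.98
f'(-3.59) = -2.99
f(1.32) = -0.62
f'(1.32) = -0.54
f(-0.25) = -0.36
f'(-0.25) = 0.06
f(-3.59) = -2.98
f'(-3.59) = -2.99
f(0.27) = -0.36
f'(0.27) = -0.06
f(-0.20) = -0.36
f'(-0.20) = 0.05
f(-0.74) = -0.42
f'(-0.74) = 0.20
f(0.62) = -0.40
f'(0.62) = -0.16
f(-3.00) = -3.72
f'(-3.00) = 1.42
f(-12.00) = -0.39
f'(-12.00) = -0.15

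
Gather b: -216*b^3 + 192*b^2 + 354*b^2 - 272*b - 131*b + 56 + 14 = -216*b^3 + 546*b^2 - 403*b + 70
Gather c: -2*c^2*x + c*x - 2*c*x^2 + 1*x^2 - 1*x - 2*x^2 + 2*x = -2*c^2*x + c*(-2*x^2 + x) - x^2 + x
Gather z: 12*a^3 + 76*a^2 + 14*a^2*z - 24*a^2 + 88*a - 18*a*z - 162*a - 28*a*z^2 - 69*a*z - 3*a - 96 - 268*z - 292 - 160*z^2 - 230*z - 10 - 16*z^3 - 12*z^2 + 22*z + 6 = 12*a^3 + 52*a^2 - 77*a - 16*z^3 + z^2*(-28*a - 172) + z*(14*a^2 - 87*a - 476) - 392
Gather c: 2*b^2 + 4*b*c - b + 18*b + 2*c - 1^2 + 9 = 2*b^2 + 17*b + c*(4*b + 2) + 8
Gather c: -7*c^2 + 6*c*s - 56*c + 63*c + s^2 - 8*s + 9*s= -7*c^2 + c*(6*s + 7) + s^2 + s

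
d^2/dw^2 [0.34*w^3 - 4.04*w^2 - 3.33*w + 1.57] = 2.04*w - 8.08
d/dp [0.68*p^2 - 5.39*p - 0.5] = 1.36*p - 5.39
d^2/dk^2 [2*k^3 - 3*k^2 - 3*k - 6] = 12*k - 6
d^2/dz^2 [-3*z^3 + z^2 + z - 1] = 2 - 18*z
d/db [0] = 0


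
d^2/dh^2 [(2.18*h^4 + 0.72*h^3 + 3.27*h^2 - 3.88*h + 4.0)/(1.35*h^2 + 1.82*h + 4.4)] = (7.9461*h^6 + 32.13756*h^5 + 121.021392*h^4 + 245.323916*h^3 + 468.24936*h^2 + 280.8864*h + 167.73568)/(2.460375*h^6 + 9.95085*h^5 + 37.47222*h^4 + 70.893368*h^3 + 122.13168*h^2 + 105.7056*h + 85.184)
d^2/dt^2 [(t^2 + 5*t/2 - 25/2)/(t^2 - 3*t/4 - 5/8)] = 64*(52*t^3 - 570*t^2 + 525*t - 250)/(512*t^6 - 1152*t^5 - 96*t^4 + 1224*t^3 + 60*t^2 - 450*t - 125)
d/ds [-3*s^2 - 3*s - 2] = -6*s - 3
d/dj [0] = 0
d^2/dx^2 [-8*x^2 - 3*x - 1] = -16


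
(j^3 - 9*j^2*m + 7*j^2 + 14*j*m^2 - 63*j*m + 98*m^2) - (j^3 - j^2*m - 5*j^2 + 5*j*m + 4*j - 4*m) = -8*j^2*m + 12*j^2 + 14*j*m^2 - 68*j*m - 4*j + 98*m^2 + 4*m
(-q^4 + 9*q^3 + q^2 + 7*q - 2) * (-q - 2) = q^5 - 7*q^4 - 19*q^3 - 9*q^2 - 12*q + 4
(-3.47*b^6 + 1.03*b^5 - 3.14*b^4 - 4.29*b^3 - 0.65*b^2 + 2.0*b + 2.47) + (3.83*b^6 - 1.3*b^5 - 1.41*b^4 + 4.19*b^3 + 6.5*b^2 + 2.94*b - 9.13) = 0.36*b^6 - 0.27*b^5 - 4.55*b^4 - 0.0999999999999996*b^3 + 5.85*b^2 + 4.94*b - 6.66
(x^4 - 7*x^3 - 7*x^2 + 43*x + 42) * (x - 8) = x^5 - 15*x^4 + 49*x^3 + 99*x^2 - 302*x - 336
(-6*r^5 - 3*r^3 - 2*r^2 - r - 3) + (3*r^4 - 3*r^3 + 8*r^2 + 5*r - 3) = -6*r^5 + 3*r^4 - 6*r^3 + 6*r^2 + 4*r - 6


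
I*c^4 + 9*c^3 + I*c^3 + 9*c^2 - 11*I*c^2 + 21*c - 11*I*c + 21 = (c - 7*I)*(c - 3*I)*(c + I)*(I*c + I)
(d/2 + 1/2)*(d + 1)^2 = d^3/2 + 3*d^2/2 + 3*d/2 + 1/2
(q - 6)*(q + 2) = q^2 - 4*q - 12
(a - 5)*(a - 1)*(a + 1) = a^3 - 5*a^2 - a + 5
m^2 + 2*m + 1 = (m + 1)^2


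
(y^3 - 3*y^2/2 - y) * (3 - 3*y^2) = -3*y^5 + 9*y^4/2 + 6*y^3 - 9*y^2/2 - 3*y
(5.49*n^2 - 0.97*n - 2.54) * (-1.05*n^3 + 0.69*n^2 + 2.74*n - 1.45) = -5.7645*n^5 + 4.8066*n^4 + 17.0403*n^3 - 12.3709*n^2 - 5.5531*n + 3.683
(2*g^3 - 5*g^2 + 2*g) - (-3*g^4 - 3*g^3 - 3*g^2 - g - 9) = 3*g^4 + 5*g^3 - 2*g^2 + 3*g + 9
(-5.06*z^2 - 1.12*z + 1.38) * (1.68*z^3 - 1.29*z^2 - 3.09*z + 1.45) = -8.5008*z^5 + 4.6458*z^4 + 19.3986*z^3 - 5.6564*z^2 - 5.8882*z + 2.001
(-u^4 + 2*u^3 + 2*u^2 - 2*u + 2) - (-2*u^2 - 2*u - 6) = -u^4 + 2*u^3 + 4*u^2 + 8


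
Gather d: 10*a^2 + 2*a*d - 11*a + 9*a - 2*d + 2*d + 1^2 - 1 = 10*a^2 + 2*a*d - 2*a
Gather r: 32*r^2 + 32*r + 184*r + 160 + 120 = 32*r^2 + 216*r + 280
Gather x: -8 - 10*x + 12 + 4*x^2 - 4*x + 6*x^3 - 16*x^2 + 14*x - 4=6*x^3 - 12*x^2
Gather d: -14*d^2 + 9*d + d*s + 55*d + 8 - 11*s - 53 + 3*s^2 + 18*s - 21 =-14*d^2 + d*(s + 64) + 3*s^2 + 7*s - 66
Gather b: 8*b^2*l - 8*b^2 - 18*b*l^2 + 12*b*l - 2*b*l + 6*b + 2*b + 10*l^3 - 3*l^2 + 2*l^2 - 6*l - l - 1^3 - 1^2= b^2*(8*l - 8) + b*(-18*l^2 + 10*l + 8) + 10*l^3 - l^2 - 7*l - 2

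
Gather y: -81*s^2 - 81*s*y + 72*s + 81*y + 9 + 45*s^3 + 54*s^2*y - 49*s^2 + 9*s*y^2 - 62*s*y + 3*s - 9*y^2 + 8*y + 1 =45*s^3 - 130*s^2 + 75*s + y^2*(9*s - 9) + y*(54*s^2 - 143*s + 89) + 10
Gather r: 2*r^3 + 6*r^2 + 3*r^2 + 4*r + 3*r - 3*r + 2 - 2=2*r^3 + 9*r^2 + 4*r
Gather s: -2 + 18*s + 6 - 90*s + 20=24 - 72*s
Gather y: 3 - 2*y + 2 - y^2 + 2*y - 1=4 - y^2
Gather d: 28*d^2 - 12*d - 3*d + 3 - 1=28*d^2 - 15*d + 2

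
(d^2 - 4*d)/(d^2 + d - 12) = d*(d - 4)/(d^2 + d - 12)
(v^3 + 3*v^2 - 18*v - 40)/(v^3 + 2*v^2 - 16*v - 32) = (v + 5)/(v + 4)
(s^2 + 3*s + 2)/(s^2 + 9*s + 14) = (s + 1)/(s + 7)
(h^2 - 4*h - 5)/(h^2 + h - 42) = (h^2 - 4*h - 5)/(h^2 + h - 42)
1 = 1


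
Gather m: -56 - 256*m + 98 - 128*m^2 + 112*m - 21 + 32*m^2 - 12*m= -96*m^2 - 156*m + 21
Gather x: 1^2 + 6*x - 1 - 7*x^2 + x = -7*x^2 + 7*x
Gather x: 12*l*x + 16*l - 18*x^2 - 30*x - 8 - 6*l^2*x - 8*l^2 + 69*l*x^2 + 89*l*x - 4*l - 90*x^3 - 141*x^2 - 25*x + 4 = -8*l^2 + 12*l - 90*x^3 + x^2*(69*l - 159) + x*(-6*l^2 + 101*l - 55) - 4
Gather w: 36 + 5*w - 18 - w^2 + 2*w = -w^2 + 7*w + 18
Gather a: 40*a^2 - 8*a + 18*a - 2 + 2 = 40*a^2 + 10*a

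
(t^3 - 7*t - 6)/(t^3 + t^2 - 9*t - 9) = (t + 2)/(t + 3)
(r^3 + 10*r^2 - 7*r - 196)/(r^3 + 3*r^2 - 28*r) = (r + 7)/r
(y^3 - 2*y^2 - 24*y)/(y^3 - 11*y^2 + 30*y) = (y + 4)/(y - 5)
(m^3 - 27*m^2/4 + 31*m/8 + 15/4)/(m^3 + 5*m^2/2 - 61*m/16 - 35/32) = 4*(2*m^2 - 11*m - 6)/(8*m^2 + 30*m + 7)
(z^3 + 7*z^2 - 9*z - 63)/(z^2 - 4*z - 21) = (z^2 + 4*z - 21)/(z - 7)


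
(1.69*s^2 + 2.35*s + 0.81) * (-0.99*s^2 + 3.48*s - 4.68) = -1.6731*s^4 + 3.5547*s^3 - 0.533099999999999*s^2 - 8.1792*s - 3.7908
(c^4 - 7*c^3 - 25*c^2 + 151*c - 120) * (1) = c^4 - 7*c^3 - 25*c^2 + 151*c - 120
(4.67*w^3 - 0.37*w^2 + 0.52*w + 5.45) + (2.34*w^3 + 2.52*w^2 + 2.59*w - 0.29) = 7.01*w^3 + 2.15*w^2 + 3.11*w + 5.16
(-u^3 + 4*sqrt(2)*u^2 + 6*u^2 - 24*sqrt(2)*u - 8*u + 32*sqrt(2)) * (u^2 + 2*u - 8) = -u^5 + 4*u^4 + 4*sqrt(2)*u^4 - 16*sqrt(2)*u^3 + 12*u^3 - 48*sqrt(2)*u^2 - 64*u^2 + 64*u + 256*sqrt(2)*u - 256*sqrt(2)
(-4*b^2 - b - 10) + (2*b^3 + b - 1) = 2*b^3 - 4*b^2 - 11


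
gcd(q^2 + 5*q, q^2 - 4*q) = q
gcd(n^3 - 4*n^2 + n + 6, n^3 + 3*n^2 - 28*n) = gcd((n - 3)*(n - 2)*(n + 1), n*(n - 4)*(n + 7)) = 1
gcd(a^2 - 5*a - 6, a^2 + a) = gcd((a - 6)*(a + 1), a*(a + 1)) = a + 1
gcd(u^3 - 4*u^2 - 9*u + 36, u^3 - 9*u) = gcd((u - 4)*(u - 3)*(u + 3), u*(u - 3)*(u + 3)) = u^2 - 9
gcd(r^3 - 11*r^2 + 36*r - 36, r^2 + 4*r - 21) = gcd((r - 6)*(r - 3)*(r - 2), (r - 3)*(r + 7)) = r - 3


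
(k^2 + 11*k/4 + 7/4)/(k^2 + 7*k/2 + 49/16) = 4*(k + 1)/(4*k + 7)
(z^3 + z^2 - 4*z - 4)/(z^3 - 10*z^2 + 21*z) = (z^3 + z^2 - 4*z - 4)/(z*(z^2 - 10*z + 21))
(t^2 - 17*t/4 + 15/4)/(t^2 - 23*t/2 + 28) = (4*t^2 - 17*t + 15)/(2*(2*t^2 - 23*t + 56))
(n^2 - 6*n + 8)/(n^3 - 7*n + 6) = (n - 4)/(n^2 + 2*n - 3)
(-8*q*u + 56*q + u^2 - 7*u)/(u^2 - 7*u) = (-8*q + u)/u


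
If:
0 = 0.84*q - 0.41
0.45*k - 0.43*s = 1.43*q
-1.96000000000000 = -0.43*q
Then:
No Solution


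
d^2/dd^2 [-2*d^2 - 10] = -4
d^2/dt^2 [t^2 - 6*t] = 2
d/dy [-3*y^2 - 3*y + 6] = -6*y - 3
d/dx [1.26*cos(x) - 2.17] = -1.26*sin(x)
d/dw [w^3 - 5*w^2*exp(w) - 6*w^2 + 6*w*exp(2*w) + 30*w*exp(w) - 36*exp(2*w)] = -5*w^2*exp(w) + 3*w^2 + 12*w*exp(2*w) + 20*w*exp(w) - 12*w - 66*exp(2*w) + 30*exp(w)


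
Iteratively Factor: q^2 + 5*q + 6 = (q + 2)*(q + 3)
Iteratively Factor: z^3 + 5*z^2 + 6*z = (z + 2)*(z^2 + 3*z) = (z + 2)*(z + 3)*(z)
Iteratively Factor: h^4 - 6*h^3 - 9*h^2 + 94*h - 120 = (h + 4)*(h^3 - 10*h^2 + 31*h - 30) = (h - 5)*(h + 4)*(h^2 - 5*h + 6) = (h - 5)*(h - 3)*(h + 4)*(h - 2)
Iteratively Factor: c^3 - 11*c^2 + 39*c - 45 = (c - 5)*(c^2 - 6*c + 9) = (c - 5)*(c - 3)*(c - 3)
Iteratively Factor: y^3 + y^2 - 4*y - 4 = (y - 2)*(y^2 + 3*y + 2) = (y - 2)*(y + 1)*(y + 2)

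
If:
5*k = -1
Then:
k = -1/5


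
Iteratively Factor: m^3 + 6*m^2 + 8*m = (m + 2)*(m^2 + 4*m) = (m + 2)*(m + 4)*(m)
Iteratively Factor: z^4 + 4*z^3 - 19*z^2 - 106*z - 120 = (z - 5)*(z^3 + 9*z^2 + 26*z + 24) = (z - 5)*(z + 4)*(z^2 + 5*z + 6) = (z - 5)*(z + 2)*(z + 4)*(z + 3)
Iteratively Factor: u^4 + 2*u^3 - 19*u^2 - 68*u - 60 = (u + 2)*(u^3 - 19*u - 30) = (u + 2)*(u + 3)*(u^2 - 3*u - 10) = (u - 5)*(u + 2)*(u + 3)*(u + 2)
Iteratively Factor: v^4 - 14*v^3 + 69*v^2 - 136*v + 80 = (v - 1)*(v^3 - 13*v^2 + 56*v - 80) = (v - 5)*(v - 1)*(v^2 - 8*v + 16) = (v - 5)*(v - 4)*(v - 1)*(v - 4)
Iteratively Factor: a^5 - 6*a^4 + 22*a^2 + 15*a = (a - 3)*(a^4 - 3*a^3 - 9*a^2 - 5*a) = (a - 3)*(a + 1)*(a^3 - 4*a^2 - 5*a) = (a - 3)*(a + 1)^2*(a^2 - 5*a) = (a - 5)*(a - 3)*(a + 1)^2*(a)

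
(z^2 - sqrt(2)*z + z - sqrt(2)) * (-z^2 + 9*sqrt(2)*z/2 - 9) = -z^4 - z^3 + 11*sqrt(2)*z^3/2 - 18*z^2 + 11*sqrt(2)*z^2/2 - 18*z + 9*sqrt(2)*z + 9*sqrt(2)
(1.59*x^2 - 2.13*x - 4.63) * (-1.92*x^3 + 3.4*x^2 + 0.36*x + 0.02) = -3.0528*x^5 + 9.4956*x^4 + 2.22*x^3 - 16.477*x^2 - 1.7094*x - 0.0926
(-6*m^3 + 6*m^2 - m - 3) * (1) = -6*m^3 + 6*m^2 - m - 3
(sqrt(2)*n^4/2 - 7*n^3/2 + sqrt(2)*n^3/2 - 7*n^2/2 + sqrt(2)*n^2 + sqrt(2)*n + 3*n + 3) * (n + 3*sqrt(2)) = sqrt(2)*n^5/2 - n^4/2 + sqrt(2)*n^4/2 - 19*sqrt(2)*n^3/2 - n^3/2 - 19*sqrt(2)*n^2/2 + 9*n^2 + 9*n + 9*sqrt(2)*n + 9*sqrt(2)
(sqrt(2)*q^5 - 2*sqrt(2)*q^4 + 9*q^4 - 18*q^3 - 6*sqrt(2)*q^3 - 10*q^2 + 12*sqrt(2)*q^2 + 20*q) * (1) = sqrt(2)*q^5 - 2*sqrt(2)*q^4 + 9*q^4 - 18*q^3 - 6*sqrt(2)*q^3 - 10*q^2 + 12*sqrt(2)*q^2 + 20*q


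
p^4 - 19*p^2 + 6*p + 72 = (p - 3)^2*(p + 2)*(p + 4)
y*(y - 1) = y^2 - y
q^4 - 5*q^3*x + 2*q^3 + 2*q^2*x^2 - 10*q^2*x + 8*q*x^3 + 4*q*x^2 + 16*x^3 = (q + 2)*(q - 4*x)*(q - 2*x)*(q + x)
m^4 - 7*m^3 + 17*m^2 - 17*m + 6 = (m - 3)*(m - 2)*(m - 1)^2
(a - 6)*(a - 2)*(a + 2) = a^3 - 6*a^2 - 4*a + 24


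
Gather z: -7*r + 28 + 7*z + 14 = -7*r + 7*z + 42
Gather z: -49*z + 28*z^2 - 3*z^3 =-3*z^3 + 28*z^2 - 49*z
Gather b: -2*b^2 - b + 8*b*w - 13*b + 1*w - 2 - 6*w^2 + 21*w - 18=-2*b^2 + b*(8*w - 14) - 6*w^2 + 22*w - 20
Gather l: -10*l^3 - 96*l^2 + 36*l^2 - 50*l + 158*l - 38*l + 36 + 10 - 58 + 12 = -10*l^3 - 60*l^2 + 70*l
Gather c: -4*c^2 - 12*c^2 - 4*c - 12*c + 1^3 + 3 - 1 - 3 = -16*c^2 - 16*c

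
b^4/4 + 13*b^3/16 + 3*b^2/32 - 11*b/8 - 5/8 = (b/4 + 1/2)*(b - 5/4)*(b + 1/2)*(b + 2)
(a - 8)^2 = a^2 - 16*a + 64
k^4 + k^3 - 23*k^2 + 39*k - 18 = (k - 3)*(k - 1)^2*(k + 6)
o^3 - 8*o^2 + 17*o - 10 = (o - 5)*(o - 2)*(o - 1)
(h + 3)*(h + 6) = h^2 + 9*h + 18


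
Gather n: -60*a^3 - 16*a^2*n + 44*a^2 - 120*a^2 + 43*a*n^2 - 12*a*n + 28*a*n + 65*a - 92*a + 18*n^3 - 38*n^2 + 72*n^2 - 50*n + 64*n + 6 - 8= -60*a^3 - 76*a^2 - 27*a + 18*n^3 + n^2*(43*a + 34) + n*(-16*a^2 + 16*a + 14) - 2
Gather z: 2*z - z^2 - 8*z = -z^2 - 6*z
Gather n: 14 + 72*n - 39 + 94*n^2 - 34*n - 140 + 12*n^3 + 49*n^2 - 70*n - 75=12*n^3 + 143*n^2 - 32*n - 240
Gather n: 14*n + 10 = 14*n + 10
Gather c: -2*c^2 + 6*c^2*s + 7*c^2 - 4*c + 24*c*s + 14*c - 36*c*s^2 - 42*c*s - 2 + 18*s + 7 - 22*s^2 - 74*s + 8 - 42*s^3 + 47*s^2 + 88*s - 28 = c^2*(6*s + 5) + c*(-36*s^2 - 18*s + 10) - 42*s^3 + 25*s^2 + 32*s - 15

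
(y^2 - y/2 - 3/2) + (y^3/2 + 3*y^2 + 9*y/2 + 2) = y^3/2 + 4*y^2 + 4*y + 1/2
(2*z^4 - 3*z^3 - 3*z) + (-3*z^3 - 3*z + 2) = 2*z^4 - 6*z^3 - 6*z + 2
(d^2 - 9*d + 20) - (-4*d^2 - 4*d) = 5*d^2 - 5*d + 20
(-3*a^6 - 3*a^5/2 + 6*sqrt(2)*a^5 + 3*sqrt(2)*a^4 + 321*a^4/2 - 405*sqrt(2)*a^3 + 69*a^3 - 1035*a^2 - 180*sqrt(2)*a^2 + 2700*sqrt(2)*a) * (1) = -3*a^6 - 3*a^5/2 + 6*sqrt(2)*a^5 + 3*sqrt(2)*a^4 + 321*a^4/2 - 405*sqrt(2)*a^3 + 69*a^3 - 1035*a^2 - 180*sqrt(2)*a^2 + 2700*sqrt(2)*a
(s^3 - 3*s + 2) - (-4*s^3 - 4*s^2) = 5*s^3 + 4*s^2 - 3*s + 2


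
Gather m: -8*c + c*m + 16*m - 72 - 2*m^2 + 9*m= -8*c - 2*m^2 + m*(c + 25) - 72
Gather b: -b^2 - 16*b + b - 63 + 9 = -b^2 - 15*b - 54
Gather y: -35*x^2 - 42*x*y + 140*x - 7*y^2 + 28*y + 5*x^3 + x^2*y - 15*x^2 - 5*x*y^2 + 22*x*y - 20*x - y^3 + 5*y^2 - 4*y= 5*x^3 - 50*x^2 + 120*x - y^3 + y^2*(-5*x - 2) + y*(x^2 - 20*x + 24)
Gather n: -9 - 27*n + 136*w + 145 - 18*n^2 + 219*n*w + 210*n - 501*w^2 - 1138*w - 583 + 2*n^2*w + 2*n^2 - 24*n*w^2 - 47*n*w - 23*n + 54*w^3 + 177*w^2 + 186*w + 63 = n^2*(2*w - 16) + n*(-24*w^2 + 172*w + 160) + 54*w^3 - 324*w^2 - 816*w - 384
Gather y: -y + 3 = 3 - y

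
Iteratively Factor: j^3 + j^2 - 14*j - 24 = (j + 3)*(j^2 - 2*j - 8) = (j + 2)*(j + 3)*(j - 4)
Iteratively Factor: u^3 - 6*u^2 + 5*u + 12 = (u - 3)*(u^2 - 3*u - 4) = (u - 4)*(u - 3)*(u + 1)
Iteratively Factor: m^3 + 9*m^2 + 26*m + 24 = (m + 3)*(m^2 + 6*m + 8) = (m + 2)*(m + 3)*(m + 4)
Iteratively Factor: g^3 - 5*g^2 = (g - 5)*(g^2) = g*(g - 5)*(g)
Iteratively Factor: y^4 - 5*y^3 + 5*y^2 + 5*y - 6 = (y + 1)*(y^3 - 6*y^2 + 11*y - 6) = (y - 3)*(y + 1)*(y^2 - 3*y + 2) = (y - 3)*(y - 2)*(y + 1)*(y - 1)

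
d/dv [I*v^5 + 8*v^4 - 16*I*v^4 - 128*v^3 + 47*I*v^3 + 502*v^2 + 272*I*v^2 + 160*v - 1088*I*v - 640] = 5*I*v^4 + v^3*(32 - 64*I) + v^2*(-384 + 141*I) + v*(1004 + 544*I) + 160 - 1088*I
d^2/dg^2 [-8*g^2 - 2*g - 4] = -16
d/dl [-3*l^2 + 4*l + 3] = 4 - 6*l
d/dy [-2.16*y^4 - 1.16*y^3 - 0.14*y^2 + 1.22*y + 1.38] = -8.64*y^3 - 3.48*y^2 - 0.28*y + 1.22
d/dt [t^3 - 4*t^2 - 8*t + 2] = 3*t^2 - 8*t - 8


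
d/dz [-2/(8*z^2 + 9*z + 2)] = 2*(16*z + 9)/(8*z^2 + 9*z + 2)^2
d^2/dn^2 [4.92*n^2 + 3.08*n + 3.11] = 9.84000000000000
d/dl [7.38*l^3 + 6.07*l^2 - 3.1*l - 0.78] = 22.14*l^2 + 12.14*l - 3.1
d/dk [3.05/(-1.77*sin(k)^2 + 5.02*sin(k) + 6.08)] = (10.797*sin(k) - 15.311)*cos(k)/(-1.77*sin(k)^2 + 5.02*sin(k) + 6.08)^2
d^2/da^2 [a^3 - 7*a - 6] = 6*a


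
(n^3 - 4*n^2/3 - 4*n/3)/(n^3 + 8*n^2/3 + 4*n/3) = (n - 2)/(n + 2)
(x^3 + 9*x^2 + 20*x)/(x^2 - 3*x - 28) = x*(x + 5)/(x - 7)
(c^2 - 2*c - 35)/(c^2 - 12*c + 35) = (c + 5)/(c - 5)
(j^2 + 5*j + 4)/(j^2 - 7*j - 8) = (j + 4)/(j - 8)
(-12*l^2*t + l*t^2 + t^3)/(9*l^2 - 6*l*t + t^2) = t*(4*l + t)/(-3*l + t)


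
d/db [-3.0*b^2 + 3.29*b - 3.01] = 3.29 - 6.0*b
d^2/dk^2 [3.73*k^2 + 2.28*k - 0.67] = 7.46000000000000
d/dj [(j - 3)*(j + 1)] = 2*j - 2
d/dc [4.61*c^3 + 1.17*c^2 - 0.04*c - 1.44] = 13.83*c^2 + 2.34*c - 0.04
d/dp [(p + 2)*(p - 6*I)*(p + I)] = 3*p^2 + p*(4 - 10*I) + 6 - 10*I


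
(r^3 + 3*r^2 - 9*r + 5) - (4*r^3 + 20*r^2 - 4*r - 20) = -3*r^3 - 17*r^2 - 5*r + 25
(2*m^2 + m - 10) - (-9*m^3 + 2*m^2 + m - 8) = 9*m^3 - 2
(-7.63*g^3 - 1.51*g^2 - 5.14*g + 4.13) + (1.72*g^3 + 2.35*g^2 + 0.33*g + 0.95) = -5.91*g^3 + 0.84*g^2 - 4.81*g + 5.08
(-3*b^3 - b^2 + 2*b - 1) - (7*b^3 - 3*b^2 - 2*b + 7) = -10*b^3 + 2*b^2 + 4*b - 8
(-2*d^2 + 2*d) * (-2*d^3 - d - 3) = 4*d^5 - 4*d^4 + 2*d^3 + 4*d^2 - 6*d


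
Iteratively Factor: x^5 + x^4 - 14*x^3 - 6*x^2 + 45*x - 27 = (x - 1)*(x^4 + 2*x^3 - 12*x^2 - 18*x + 27) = (x - 1)*(x + 3)*(x^3 - x^2 - 9*x + 9) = (x - 3)*(x - 1)*(x + 3)*(x^2 + 2*x - 3) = (x - 3)*(x - 1)^2*(x + 3)*(x + 3)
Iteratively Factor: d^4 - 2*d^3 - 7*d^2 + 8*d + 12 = (d + 1)*(d^3 - 3*d^2 - 4*d + 12) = (d + 1)*(d + 2)*(d^2 - 5*d + 6) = (d - 2)*(d + 1)*(d + 2)*(d - 3)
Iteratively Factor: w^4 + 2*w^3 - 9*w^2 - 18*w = (w + 3)*(w^3 - w^2 - 6*w) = w*(w + 3)*(w^2 - w - 6) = w*(w + 2)*(w + 3)*(w - 3)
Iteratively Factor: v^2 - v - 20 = (v - 5)*(v + 4)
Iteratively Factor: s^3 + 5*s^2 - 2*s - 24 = (s + 4)*(s^2 + s - 6) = (s - 2)*(s + 4)*(s + 3)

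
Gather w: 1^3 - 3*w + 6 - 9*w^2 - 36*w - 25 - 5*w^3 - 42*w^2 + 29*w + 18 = -5*w^3 - 51*w^2 - 10*w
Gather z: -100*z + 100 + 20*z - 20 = 80 - 80*z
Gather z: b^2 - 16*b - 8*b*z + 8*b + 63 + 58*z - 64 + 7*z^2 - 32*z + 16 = b^2 - 8*b + 7*z^2 + z*(26 - 8*b) + 15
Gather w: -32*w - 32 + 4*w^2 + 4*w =4*w^2 - 28*w - 32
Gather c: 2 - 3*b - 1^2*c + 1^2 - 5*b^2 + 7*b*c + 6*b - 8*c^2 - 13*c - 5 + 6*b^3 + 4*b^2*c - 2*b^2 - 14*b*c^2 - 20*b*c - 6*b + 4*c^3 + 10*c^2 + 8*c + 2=6*b^3 - 7*b^2 - 3*b + 4*c^3 + c^2*(2 - 14*b) + c*(4*b^2 - 13*b - 6)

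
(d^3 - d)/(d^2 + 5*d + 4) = d*(d - 1)/(d + 4)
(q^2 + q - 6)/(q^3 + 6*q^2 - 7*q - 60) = (q^2 + q - 6)/(q^3 + 6*q^2 - 7*q - 60)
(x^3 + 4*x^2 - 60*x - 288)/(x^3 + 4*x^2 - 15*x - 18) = (x^2 - 2*x - 48)/(x^2 - 2*x - 3)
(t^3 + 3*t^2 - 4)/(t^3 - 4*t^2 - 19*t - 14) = (t^2 + t - 2)/(t^2 - 6*t - 7)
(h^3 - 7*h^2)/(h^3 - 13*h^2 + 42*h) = h/(h - 6)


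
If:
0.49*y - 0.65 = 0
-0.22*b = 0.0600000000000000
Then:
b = -0.27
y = 1.33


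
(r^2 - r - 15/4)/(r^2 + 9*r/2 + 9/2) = (r - 5/2)/(r + 3)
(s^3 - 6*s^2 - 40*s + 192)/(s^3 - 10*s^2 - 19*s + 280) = (s^2 + 2*s - 24)/(s^2 - 2*s - 35)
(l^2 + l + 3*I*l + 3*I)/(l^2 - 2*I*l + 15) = (l + 1)/(l - 5*I)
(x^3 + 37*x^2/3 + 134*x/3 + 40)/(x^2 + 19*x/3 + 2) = (3*x^2 + 19*x + 20)/(3*x + 1)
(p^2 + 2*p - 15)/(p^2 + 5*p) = (p - 3)/p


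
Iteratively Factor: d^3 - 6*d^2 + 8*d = (d - 2)*(d^2 - 4*d) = (d - 4)*(d - 2)*(d)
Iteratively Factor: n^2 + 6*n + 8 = (n + 2)*(n + 4)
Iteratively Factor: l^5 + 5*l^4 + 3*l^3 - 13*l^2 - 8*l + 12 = (l - 1)*(l^4 + 6*l^3 + 9*l^2 - 4*l - 12) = (l - 1)*(l + 2)*(l^3 + 4*l^2 + l - 6) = (l - 1)*(l + 2)*(l + 3)*(l^2 + l - 2) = (l - 1)^2*(l + 2)*(l + 3)*(l + 2)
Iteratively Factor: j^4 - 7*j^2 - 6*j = (j + 2)*(j^3 - 2*j^2 - 3*j) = (j - 3)*(j + 2)*(j^2 + j) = (j - 3)*(j + 1)*(j + 2)*(j)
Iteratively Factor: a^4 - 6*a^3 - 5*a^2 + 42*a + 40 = (a + 2)*(a^3 - 8*a^2 + 11*a + 20) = (a - 4)*(a + 2)*(a^2 - 4*a - 5) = (a - 5)*(a - 4)*(a + 2)*(a + 1)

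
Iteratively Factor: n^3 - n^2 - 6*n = (n)*(n^2 - n - 6) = n*(n + 2)*(n - 3)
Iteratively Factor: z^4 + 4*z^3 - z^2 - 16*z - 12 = (z + 3)*(z^3 + z^2 - 4*z - 4) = (z + 2)*(z + 3)*(z^2 - z - 2) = (z + 1)*(z + 2)*(z + 3)*(z - 2)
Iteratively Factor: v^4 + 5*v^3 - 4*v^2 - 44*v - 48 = (v + 4)*(v^3 + v^2 - 8*v - 12) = (v + 2)*(v + 4)*(v^2 - v - 6) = (v + 2)^2*(v + 4)*(v - 3)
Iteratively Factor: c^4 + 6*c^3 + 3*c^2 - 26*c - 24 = (c + 3)*(c^3 + 3*c^2 - 6*c - 8) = (c - 2)*(c + 3)*(c^2 + 5*c + 4) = (c - 2)*(c + 1)*(c + 3)*(c + 4)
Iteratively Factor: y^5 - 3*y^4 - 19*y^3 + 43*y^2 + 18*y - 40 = (y + 4)*(y^4 - 7*y^3 + 9*y^2 + 7*y - 10) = (y - 2)*(y + 4)*(y^3 - 5*y^2 - y + 5) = (y - 2)*(y - 1)*(y + 4)*(y^2 - 4*y - 5) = (y - 5)*(y - 2)*(y - 1)*(y + 4)*(y + 1)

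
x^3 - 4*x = x*(x - 2)*(x + 2)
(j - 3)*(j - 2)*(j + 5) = j^3 - 19*j + 30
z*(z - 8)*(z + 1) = z^3 - 7*z^2 - 8*z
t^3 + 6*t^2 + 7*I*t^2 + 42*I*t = t*(t + 6)*(t + 7*I)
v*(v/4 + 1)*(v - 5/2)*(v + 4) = v^4/4 + 11*v^3/8 - v^2 - 10*v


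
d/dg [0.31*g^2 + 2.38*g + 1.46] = 0.62*g + 2.38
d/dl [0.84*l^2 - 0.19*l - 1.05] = 1.68*l - 0.19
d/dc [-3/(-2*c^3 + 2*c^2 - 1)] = 6*c*(2 - 3*c)/(2*c^3 - 2*c^2 + 1)^2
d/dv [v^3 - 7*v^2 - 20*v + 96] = 3*v^2 - 14*v - 20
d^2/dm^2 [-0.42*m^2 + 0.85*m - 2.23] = -0.840000000000000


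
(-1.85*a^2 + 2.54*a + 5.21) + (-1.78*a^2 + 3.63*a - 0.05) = -3.63*a^2 + 6.17*a + 5.16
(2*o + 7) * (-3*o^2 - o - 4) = -6*o^3 - 23*o^2 - 15*o - 28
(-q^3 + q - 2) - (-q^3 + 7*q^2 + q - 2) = -7*q^2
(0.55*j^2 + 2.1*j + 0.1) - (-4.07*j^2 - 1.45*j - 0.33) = 4.62*j^2 + 3.55*j + 0.43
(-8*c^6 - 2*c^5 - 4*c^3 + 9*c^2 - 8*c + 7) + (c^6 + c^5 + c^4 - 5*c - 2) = -7*c^6 - c^5 + c^4 - 4*c^3 + 9*c^2 - 13*c + 5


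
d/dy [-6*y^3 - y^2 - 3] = 2*y*(-9*y - 1)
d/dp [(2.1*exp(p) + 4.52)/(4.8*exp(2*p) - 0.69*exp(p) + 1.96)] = (-10.08*exp(2*p) - 43.392*exp(p) + 7.2348)*exp(p)/(23.04*exp(4*p) - 6.624*exp(3*p) + 19.2921*exp(2*p) - 2.7048*exp(p) + 3.8416)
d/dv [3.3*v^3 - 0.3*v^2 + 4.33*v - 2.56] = 9.9*v^2 - 0.6*v + 4.33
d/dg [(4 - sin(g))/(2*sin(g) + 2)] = -5*cos(g)/(2*(sin(g) + 1)^2)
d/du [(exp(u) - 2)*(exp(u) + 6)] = 2*(exp(u) + 2)*exp(u)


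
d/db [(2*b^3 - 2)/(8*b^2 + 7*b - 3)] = 2*(3*b^2*(8*b^2 + 7*b - 3) - (16*b + 7)*(b^3 - 1))/(8*b^2 + 7*b - 3)^2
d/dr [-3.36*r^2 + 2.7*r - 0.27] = 2.7 - 6.72*r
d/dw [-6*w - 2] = -6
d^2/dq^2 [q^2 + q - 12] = 2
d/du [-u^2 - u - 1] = -2*u - 1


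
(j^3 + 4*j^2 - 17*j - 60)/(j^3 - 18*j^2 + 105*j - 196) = (j^2 + 8*j + 15)/(j^2 - 14*j + 49)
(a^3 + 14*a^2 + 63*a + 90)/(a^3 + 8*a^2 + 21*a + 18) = (a^2 + 11*a + 30)/(a^2 + 5*a + 6)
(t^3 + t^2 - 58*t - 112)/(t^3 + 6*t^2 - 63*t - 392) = (t + 2)/(t + 7)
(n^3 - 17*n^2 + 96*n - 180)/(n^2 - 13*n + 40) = (n^2 - 12*n + 36)/(n - 8)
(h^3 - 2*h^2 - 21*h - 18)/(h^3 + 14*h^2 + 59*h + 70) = (h^3 - 2*h^2 - 21*h - 18)/(h^3 + 14*h^2 + 59*h + 70)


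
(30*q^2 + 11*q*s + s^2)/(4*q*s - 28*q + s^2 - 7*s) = (30*q^2 + 11*q*s + s^2)/(4*q*s - 28*q + s^2 - 7*s)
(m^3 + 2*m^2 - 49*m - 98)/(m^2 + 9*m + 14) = m - 7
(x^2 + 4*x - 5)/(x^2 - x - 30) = (x - 1)/(x - 6)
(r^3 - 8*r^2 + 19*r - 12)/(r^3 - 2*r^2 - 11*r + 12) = (r - 3)/(r + 3)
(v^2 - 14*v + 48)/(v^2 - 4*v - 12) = (v - 8)/(v + 2)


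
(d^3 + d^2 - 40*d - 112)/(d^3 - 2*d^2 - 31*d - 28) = (d + 4)/(d + 1)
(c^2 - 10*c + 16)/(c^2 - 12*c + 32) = (c - 2)/(c - 4)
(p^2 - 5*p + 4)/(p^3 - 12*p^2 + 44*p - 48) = (p - 1)/(p^2 - 8*p + 12)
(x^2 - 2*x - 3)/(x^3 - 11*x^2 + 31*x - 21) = (x + 1)/(x^2 - 8*x + 7)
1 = 1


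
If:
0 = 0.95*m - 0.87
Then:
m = 0.92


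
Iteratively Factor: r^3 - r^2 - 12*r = (r)*(r^2 - r - 12) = r*(r + 3)*(r - 4)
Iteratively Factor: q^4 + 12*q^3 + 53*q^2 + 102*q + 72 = (q + 4)*(q^3 + 8*q^2 + 21*q + 18) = (q + 2)*(q + 4)*(q^2 + 6*q + 9) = (q + 2)*(q + 3)*(q + 4)*(q + 3)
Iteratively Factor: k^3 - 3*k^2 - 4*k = (k + 1)*(k^2 - 4*k) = k*(k + 1)*(k - 4)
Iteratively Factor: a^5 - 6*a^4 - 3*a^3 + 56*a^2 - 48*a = (a - 4)*(a^4 - 2*a^3 - 11*a^2 + 12*a) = (a - 4)^2*(a^3 + 2*a^2 - 3*a) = a*(a - 4)^2*(a^2 + 2*a - 3) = a*(a - 4)^2*(a + 3)*(a - 1)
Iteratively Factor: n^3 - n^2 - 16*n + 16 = (n + 4)*(n^2 - 5*n + 4) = (n - 4)*(n + 4)*(n - 1)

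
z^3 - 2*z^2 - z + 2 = (z - 2)*(z - 1)*(z + 1)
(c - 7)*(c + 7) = c^2 - 49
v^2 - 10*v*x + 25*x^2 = (v - 5*x)^2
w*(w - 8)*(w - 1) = w^3 - 9*w^2 + 8*w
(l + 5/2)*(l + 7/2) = l^2 + 6*l + 35/4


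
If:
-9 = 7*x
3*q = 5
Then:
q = 5/3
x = -9/7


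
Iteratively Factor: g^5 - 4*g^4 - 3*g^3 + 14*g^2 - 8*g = (g)*(g^4 - 4*g^3 - 3*g^2 + 14*g - 8) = g*(g - 1)*(g^3 - 3*g^2 - 6*g + 8) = g*(g - 1)^2*(g^2 - 2*g - 8) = g*(g - 1)^2*(g + 2)*(g - 4)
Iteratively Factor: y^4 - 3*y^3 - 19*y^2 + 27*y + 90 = (y + 3)*(y^3 - 6*y^2 - y + 30) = (y - 5)*(y + 3)*(y^2 - y - 6) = (y - 5)*(y + 2)*(y + 3)*(y - 3)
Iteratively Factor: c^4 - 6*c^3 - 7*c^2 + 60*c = (c - 5)*(c^3 - c^2 - 12*c) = (c - 5)*(c - 4)*(c^2 + 3*c) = (c - 5)*(c - 4)*(c + 3)*(c)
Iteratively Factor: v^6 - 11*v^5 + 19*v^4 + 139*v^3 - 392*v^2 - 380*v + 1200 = (v + 2)*(v^5 - 13*v^4 + 45*v^3 + 49*v^2 - 490*v + 600) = (v - 5)*(v + 2)*(v^4 - 8*v^3 + 5*v^2 + 74*v - 120) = (v - 5)*(v - 4)*(v + 2)*(v^3 - 4*v^2 - 11*v + 30) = (v - 5)^2*(v - 4)*(v + 2)*(v^2 + v - 6) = (v - 5)^2*(v - 4)*(v - 2)*(v + 2)*(v + 3)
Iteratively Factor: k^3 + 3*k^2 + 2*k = (k)*(k^2 + 3*k + 2) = k*(k + 2)*(k + 1)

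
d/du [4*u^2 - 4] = 8*u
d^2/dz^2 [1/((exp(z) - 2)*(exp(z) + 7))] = (4*exp(3*z) + 15*exp(2*z) + 81*exp(z) + 70)*exp(z)/(exp(6*z) + 15*exp(5*z) + 33*exp(4*z) - 295*exp(3*z) - 462*exp(2*z) + 2940*exp(z) - 2744)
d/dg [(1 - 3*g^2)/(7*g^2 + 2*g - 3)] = 2*(-3*g^2 + 2*g - 1)/(49*g^4 + 28*g^3 - 38*g^2 - 12*g + 9)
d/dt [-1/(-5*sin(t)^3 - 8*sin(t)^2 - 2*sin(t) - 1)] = (-16*sin(t) + 15*cos(t)^2 - 17)*cos(t)/(5*sin(t)^3 + 8*sin(t)^2 + 2*sin(t) + 1)^2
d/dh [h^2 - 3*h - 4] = 2*h - 3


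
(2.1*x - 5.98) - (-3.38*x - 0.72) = 5.48*x - 5.26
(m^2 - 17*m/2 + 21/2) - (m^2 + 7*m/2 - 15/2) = 18 - 12*m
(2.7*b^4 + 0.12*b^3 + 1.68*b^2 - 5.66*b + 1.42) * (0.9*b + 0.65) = 2.43*b^5 + 1.863*b^4 + 1.59*b^3 - 4.002*b^2 - 2.401*b + 0.923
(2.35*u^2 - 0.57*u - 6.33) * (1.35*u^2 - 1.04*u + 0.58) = 3.1725*u^4 - 3.2135*u^3 - 6.5897*u^2 + 6.2526*u - 3.6714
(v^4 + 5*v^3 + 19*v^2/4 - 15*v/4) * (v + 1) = v^5 + 6*v^4 + 39*v^3/4 + v^2 - 15*v/4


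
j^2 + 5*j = j*(j + 5)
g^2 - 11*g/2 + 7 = (g - 7/2)*(g - 2)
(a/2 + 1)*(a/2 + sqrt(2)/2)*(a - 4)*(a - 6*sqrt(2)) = a^4/4 - 5*sqrt(2)*a^3/4 - a^3/2 - 5*a^2 + 5*sqrt(2)*a^2/2 + 6*a + 10*sqrt(2)*a + 24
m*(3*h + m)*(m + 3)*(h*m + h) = 3*h^2*m^3 + 12*h^2*m^2 + 9*h^2*m + h*m^4 + 4*h*m^3 + 3*h*m^2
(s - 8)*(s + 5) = s^2 - 3*s - 40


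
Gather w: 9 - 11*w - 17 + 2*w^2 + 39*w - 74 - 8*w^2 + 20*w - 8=-6*w^2 + 48*w - 90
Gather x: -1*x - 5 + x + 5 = 0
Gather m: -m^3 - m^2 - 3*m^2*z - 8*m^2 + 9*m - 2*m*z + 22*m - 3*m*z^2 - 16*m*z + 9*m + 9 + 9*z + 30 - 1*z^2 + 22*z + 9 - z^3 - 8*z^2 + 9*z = -m^3 + m^2*(-3*z - 9) + m*(-3*z^2 - 18*z + 40) - z^3 - 9*z^2 + 40*z + 48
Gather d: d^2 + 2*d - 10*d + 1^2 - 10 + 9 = d^2 - 8*d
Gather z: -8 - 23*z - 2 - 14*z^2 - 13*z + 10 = -14*z^2 - 36*z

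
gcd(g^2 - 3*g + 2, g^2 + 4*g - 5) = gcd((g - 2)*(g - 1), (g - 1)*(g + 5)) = g - 1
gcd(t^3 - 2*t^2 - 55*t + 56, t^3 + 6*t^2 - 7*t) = t^2 + 6*t - 7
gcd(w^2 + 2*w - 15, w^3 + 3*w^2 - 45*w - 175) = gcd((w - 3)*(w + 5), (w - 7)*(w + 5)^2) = w + 5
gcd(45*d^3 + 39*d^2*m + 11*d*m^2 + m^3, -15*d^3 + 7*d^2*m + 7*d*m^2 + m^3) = 15*d^2 + 8*d*m + m^2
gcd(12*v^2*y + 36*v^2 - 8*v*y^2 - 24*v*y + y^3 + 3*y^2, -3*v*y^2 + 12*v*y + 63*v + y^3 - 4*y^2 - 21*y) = y + 3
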